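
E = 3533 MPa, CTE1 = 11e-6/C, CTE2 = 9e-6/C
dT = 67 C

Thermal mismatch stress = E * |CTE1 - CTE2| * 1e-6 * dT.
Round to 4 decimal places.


= 3533 * 2e-6 * 67
= 0.4734 MPa

0.4734


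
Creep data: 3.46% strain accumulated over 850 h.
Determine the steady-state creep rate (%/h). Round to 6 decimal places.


Rate = 3.46 / 850 = 0.004071 %/h

0.004071


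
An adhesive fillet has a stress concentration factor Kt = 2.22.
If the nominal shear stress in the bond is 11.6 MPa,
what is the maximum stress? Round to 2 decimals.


Max stress = 11.6 * 2.22 = 25.75 MPa

25.75


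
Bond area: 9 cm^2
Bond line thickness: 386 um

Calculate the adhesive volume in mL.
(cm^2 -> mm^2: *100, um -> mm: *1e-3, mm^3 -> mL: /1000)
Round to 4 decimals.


V = 9*100 * 386*1e-3 / 1000
= 0.3474 mL

0.3474


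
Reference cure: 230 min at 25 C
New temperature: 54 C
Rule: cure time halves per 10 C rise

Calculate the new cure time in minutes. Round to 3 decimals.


factor = 2^((54-25)/10) = 7.4643
t_new = 230 / 7.4643 = 30.813 min

30.813


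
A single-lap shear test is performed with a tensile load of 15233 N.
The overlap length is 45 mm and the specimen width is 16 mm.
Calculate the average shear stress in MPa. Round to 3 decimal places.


Shear stress = F / (overlap * width)
= 15233 / (45 * 16)
= 15233 / 720
= 21.157 MPa

21.157


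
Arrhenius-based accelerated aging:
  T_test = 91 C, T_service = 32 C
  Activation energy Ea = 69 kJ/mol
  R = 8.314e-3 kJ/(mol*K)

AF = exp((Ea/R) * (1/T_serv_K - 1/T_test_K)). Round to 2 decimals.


T_test_K = 364.15, T_serv_K = 305.15
AF = exp((69/8.314e-3) * (1/305.15 - 1/364.15))
= 81.99

81.99


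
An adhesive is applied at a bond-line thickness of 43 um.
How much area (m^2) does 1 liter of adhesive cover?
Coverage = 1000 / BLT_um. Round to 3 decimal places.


Coverage = 1000 / 43 = 23.256 m^2

23.256


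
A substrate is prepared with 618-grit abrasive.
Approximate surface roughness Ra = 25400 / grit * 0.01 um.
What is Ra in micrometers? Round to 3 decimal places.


Ra = 25400 / 618 * 0.01 = 0.411 um

0.411


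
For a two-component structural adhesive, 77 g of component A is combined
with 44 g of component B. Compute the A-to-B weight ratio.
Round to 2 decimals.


Weight ratio A:B = 77 / 44
= 1.75

1.75


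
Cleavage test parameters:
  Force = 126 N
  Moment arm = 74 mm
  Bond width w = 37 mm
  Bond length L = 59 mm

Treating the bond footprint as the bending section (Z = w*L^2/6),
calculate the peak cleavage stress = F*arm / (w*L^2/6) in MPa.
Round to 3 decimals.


M = 126 * 74 = 9324 N*mm
Z = 37 * 59^2 / 6 = 128797 / 6 mm^3
sigma = M / Z = 6 * 9324 / 128797 = 55944 / 128797
= 0.434 MPa

0.434


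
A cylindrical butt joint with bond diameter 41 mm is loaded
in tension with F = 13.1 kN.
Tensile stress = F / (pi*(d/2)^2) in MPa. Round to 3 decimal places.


Area = pi * (41/2)^2 = 1320.2543 mm^2
Stress = 13.1*1000 / 1320.2543
= 9.922 MPa

9.922


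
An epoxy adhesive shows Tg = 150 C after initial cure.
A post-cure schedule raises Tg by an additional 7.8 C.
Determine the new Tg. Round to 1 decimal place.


New Tg = 150 + 7.8
= 157.8 C

157.8


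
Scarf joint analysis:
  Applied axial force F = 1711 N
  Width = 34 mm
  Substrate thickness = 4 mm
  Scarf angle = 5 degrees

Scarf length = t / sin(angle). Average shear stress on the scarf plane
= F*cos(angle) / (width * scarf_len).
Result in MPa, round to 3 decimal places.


Scarf length = 4 / sin(5 deg) = 45.8949 mm
cos(5 deg) = 0.996195
Shear = 1711 * 0.996195 / (34 * 45.8949)
= 1.092 MPa

1.092


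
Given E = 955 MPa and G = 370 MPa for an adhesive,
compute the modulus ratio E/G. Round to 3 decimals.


E/G ratio = 955 / 370 = 2.581

2.581


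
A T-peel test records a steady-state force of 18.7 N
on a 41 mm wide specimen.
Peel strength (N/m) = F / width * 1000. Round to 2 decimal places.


Peel strength = 18.7 / 41 * 1000
= 456.10 N/m

456.10


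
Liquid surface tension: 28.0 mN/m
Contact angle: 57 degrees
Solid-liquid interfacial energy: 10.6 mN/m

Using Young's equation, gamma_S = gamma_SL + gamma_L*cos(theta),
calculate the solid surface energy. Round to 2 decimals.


gamma_S = 10.6 + 28.0 * cos(57)
= 25.85 mN/m

25.85


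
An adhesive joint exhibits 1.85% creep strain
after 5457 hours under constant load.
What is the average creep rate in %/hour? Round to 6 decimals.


Creep rate = strain / time
= 1.85 / 5457
= 0.000339 %/h

0.000339


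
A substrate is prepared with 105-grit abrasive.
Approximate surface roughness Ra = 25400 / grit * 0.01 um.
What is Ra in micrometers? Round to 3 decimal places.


Ra = 25400 / 105 * 0.01 = 2.419 um

2.419


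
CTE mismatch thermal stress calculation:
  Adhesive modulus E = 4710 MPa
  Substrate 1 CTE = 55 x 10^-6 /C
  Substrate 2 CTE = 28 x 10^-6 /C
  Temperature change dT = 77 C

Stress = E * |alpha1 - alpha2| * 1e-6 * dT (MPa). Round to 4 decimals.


delta_alpha = |55 - 28| = 27 x 10^-6/C
Stress = 4710 * 27e-6 * 77
= 9.7921 MPa

9.7921


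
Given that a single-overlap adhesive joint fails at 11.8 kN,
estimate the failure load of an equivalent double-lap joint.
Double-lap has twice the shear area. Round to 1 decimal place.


Double-lap factor = 2
Expected load = 11.8 * 2 = 23.6 kN

23.6


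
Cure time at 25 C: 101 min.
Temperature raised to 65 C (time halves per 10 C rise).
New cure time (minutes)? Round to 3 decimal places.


Acceleration factor = 2^(40/10) = 16.0000
New time = 101 / 16.0000 = 6.313 min

6.313


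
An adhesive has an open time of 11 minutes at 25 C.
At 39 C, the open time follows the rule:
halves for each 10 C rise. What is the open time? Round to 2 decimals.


Factor = 2^((39-25)/10) = 2.6390
Open time = 11 / 2.6390 = 4.17 min

4.17


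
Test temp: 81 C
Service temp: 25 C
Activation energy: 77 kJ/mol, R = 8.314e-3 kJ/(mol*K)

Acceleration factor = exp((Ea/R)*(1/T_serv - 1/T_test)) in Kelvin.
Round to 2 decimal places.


AF = exp((77/0.008314)*(1/298.15 - 1/354.15))
= 135.89

135.89


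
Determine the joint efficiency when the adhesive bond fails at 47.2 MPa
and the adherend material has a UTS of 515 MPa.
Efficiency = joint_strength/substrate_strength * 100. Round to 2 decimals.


Joint efficiency = 47.2 / 515 * 100
= 9.17%

9.17


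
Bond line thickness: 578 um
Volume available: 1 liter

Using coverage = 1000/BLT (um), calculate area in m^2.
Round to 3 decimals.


1 L = 1e6 mm^3, thickness = 578 um = 0.578 mm
Area = 1e6 / 0.578 mm^2 = (1e6 / 0.578) / 1e6 m^2 = 1000 / 578 m^2
= 1.730 m^2

1.730


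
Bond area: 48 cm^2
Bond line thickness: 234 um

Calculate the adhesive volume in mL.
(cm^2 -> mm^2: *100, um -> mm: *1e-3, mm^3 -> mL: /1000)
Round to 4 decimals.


V = 48*100 * 234*1e-3 / 1000
= 1.1232 mL

1.1232


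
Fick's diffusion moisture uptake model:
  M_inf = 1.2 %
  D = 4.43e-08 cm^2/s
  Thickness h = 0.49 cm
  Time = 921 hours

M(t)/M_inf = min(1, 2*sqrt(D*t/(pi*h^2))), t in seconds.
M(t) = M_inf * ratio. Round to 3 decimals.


t_sec = 921 * 3600 = 3315600
ratio = 2*sqrt(4.43e-08*3315600/(pi*0.49^2))
= min(1, 0.882555)
= 0.882555
M(t) = 1.2 * 0.882555 = 1.059 %

1.059


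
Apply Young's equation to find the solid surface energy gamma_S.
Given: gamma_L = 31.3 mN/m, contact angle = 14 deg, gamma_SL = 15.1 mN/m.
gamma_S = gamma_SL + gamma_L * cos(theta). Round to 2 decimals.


theta_rad = 14 * pi/180 = 0.244346
gamma_S = 15.1 + 31.3 * cos(0.244346)
= 45.47 mN/m

45.47


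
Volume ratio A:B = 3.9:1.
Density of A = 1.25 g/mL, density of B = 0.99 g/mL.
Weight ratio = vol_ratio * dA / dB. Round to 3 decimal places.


Wt ratio = 3.9 * 1.25 / 0.99
= 4.924

4.924


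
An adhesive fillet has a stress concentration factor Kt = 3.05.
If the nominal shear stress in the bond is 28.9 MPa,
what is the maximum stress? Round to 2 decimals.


Max stress = 28.9 * 3.05 = 88.15 MPa

88.15


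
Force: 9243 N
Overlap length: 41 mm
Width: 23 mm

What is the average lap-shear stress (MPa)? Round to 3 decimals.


Average shear stress = F / (overlap * width)
= 9243 / (41 * 23)
= 9.802 MPa

9.802


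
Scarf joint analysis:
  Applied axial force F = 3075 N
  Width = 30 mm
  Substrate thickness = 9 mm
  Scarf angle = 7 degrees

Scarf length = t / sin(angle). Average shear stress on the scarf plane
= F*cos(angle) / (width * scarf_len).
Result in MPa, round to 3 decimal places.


Scarf length = 9 / sin(7 deg) = 73.8496 mm
cos(7 deg) = 0.992546
Shear = 3075 * 0.992546 / (30 * 73.8496)
= 1.378 MPa

1.378


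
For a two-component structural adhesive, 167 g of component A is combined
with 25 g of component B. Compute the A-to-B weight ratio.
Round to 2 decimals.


Weight ratio A:B = 167 / 25
= 6.68

6.68


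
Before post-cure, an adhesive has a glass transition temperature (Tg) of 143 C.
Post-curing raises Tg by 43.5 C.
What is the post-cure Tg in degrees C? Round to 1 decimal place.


Tg_post = Tg_base + delta_Tg
= 143 + 43.5
= 186.5 C

186.5


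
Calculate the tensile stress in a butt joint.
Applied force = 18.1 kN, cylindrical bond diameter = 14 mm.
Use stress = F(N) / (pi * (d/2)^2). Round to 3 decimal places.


A = pi * 7.0^2 = 153.9380 mm^2
sigma = 18100.0 / 153.9380 = 117.580 MPa

117.580


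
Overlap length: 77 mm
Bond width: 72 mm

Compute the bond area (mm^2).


Bond area = 77 * 72 = 5544 mm^2

5544


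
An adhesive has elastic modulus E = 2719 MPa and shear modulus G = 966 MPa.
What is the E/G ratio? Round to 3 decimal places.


E/G = 2719 / 966 = 2.815

2.815


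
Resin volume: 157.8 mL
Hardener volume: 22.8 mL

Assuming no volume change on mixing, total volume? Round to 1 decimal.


V_total = 157.8 + 22.8 = 180.6 mL

180.6


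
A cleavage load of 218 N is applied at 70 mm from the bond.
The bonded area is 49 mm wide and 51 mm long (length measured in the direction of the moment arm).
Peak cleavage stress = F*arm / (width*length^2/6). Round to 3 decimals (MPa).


Moment = 218 * 70 = 15260 N*mm
Section modulus = 49 * 2601 / 6 = 127449 / 6 mm^3
Stress = 15260 / (127449 / 6) = 91560 / 127449
= 0.718 MPa

0.718


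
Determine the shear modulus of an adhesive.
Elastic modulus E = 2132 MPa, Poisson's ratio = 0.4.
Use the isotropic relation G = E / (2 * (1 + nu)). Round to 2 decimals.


G = 2132 / (2*(1+0.4)) = 2132 / 2.80
= 761.43 MPa

761.43


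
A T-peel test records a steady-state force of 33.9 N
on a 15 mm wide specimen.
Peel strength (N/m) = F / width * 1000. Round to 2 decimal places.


Peel strength = 33.9 / 15 * 1000
= 2260.00 N/m

2260.00


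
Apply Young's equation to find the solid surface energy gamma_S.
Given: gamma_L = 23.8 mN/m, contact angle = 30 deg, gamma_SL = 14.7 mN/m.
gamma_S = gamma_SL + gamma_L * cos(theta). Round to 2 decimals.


theta_rad = 30 * pi/180 = 0.523599
gamma_S = 14.7 + 23.8 * cos(0.523599)
= 35.31 mN/m

35.31


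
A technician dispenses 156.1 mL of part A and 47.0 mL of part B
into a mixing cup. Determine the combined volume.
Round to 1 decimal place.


Combined volume = 156.1 + 47.0
= 203.1 mL

203.1


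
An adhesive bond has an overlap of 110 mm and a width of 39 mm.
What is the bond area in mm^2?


Bond area = overlap * width
= 110 * 39
= 4290 mm^2

4290


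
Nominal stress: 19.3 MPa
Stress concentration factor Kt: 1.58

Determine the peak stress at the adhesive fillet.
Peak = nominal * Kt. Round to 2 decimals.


Peak stress = 19.3 * 1.58
= 30.49 MPa

30.49


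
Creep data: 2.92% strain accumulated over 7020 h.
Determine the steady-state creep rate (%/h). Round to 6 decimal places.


Rate = 2.92 / 7020 = 0.000416 %/h

0.000416


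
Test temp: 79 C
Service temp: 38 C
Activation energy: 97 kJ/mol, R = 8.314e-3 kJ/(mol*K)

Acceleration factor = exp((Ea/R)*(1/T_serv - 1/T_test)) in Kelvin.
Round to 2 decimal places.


AF = exp((97/0.008314)*(1/311.15 - 1/352.15))
= 78.70

78.70


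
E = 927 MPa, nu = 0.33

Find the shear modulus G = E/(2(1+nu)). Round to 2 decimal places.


G = 927 / (2 * 1.33)
= 348.50 MPa

348.50


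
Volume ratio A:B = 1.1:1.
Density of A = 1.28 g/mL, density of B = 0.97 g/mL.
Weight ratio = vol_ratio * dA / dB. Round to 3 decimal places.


Wt ratio = 1.1 * 1.28 / 0.97
= 1.452

1.452


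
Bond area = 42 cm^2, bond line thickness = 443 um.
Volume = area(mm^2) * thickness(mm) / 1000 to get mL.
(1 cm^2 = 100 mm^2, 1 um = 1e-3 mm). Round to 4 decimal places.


area_mm2 = 42 * 100 = 4200
blt_mm = 443 * 1e-3 = 0.443
vol_mm3 = 4200 * 0.443 = 1860.6
vol_mL = 1860.6 / 1000 = 1.8606 mL

1.8606


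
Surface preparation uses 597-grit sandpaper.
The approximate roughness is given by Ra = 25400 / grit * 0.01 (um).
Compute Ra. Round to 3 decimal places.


Ra = 25400 / 597 * 0.01
= 254 / 597
= 0.425 um

0.425


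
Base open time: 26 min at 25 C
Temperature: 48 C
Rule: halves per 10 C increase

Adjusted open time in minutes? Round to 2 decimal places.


Acceleration = 2^((48-25)/10) = 4.9246
Open time = 26 / 4.9246 = 5.28 min

5.28


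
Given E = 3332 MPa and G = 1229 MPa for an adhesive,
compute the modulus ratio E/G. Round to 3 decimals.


E/G ratio = 3332 / 1229 = 2.711

2.711


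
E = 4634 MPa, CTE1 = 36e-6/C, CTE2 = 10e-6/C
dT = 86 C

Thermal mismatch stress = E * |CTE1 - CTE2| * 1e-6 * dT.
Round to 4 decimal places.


= 4634 * 26e-6 * 86
= 10.3616 MPa

10.3616


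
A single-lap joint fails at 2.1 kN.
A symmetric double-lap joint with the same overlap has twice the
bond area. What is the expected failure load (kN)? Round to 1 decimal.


Double-lap load = 2 * 2.1 = 4.2 kN

4.2


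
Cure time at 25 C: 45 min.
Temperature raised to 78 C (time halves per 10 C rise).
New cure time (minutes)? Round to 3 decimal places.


Acceleration factor = 2^(53/10) = 39.3966
New time = 45 / 39.3966 = 1.142 min

1.142


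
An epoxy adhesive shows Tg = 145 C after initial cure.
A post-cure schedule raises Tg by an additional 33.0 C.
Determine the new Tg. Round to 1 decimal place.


New Tg = 145 + 33.0
= 178.0 C

178.0


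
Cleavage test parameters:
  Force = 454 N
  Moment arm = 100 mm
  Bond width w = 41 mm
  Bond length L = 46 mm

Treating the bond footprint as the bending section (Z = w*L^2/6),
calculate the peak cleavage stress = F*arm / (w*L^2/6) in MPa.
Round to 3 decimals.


M = 454 * 100 = 45400 N*mm
Z = 41 * 46^2 / 6 = 86756 / 6 mm^3
sigma = M / Z = 6 * 45400 / 86756 = 272400 / 86756
= 3.140 MPa

3.140


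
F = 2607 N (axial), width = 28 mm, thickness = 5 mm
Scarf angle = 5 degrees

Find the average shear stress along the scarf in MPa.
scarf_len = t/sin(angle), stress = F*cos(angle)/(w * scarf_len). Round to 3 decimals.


scarf_len = 5/sin(5 deg) = 57.3686
cos(5 deg) = 0.996195
stress = 2607*0.996195/(28*57.3686) = 1.617 MPa

1.617


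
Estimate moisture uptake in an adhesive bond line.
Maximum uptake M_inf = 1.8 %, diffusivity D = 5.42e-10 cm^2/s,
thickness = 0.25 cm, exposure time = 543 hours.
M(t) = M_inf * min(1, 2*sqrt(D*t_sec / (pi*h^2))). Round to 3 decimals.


Convert time: 543 h = 1954800 s
ratio = min(1, 2*sqrt(5.42e-10*1954800/(pi*0.25^2)))
= 0.146915
M(t) = 1.8 * 0.146915 = 0.264%

0.264


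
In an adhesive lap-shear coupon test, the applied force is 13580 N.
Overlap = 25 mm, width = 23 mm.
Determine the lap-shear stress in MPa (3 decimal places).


stress = F / (overlap * width)
= 13580 / (25 * 23)
= 23.617 MPa

23.617


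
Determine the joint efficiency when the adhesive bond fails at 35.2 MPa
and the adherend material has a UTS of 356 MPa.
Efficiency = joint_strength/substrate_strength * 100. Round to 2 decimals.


Joint efficiency = 35.2 / 356 * 100
= 9.89%

9.89


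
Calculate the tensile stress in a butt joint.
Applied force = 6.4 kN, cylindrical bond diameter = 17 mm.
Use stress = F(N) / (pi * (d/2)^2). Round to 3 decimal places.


A = pi * 8.5^2 = 226.9801 mm^2
sigma = 6400.0 / 226.9801 = 28.196 MPa

28.196


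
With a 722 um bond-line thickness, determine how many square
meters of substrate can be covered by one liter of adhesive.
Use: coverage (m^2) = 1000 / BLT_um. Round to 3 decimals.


Coverage = 1000 / 722 = 1.385 m^2

1.385


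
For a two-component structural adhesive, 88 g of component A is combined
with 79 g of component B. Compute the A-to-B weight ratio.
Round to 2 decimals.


Weight ratio A:B = 88 / 79
= 1.11

1.11


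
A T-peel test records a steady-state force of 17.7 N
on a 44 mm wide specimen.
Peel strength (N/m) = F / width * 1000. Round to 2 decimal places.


Peel strength = 17.7 / 44 * 1000
= 402.27 N/m

402.27


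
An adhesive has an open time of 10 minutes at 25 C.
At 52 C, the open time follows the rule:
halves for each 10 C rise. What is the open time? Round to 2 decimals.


Factor = 2^((52-25)/10) = 6.4980
Open time = 10 / 6.4980 = 1.54 min

1.54


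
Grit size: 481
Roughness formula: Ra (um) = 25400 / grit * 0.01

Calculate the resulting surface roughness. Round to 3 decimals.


Ra = 25400 / 481 * 0.01
= 0.528 um

0.528


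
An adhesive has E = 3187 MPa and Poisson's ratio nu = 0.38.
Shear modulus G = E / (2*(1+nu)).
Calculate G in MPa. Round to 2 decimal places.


G = 3187 / (2*(1+0.38))
= 3187 / 2.76
= 1154.71 MPa

1154.71


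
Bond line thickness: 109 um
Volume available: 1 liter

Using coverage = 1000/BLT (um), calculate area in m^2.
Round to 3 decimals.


1 L = 1e6 mm^3, thickness = 109 um = 0.109 mm
Area = 1e6 / 0.109 mm^2 = (1e6 / 0.109) / 1e6 m^2 = 1000 / 109 m^2
= 9.174 m^2

9.174


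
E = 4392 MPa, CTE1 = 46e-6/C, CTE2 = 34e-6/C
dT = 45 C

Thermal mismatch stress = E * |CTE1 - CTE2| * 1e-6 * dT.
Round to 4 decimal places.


= 4392 * 12e-6 * 45
= 2.3717 MPa

2.3717


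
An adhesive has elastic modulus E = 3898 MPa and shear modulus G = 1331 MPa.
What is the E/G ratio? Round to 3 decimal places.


E/G = 3898 / 1331 = 2.929

2.929


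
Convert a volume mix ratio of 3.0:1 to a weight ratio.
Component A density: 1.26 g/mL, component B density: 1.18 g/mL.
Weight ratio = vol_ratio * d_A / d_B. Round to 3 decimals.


= 3.0 * 1.26 / 1.18 = 3.203

3.203


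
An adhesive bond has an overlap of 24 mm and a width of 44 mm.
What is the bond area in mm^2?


Bond area = overlap * width
= 24 * 44
= 1056 mm^2

1056


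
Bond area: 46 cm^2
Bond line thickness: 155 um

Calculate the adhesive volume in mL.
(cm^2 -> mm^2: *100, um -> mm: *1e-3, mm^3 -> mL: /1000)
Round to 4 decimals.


V = 46*100 * 155*1e-3 / 1000
= 0.7130 mL

0.7130


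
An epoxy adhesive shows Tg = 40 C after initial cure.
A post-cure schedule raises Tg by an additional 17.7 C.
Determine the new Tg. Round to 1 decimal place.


New Tg = 40 + 17.7
= 57.7 C

57.7


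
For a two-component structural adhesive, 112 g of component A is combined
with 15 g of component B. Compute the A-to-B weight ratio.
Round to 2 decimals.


Weight ratio A:B = 112 / 15
= 7.47

7.47


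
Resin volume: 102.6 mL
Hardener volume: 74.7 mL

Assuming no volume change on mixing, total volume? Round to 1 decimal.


V_total = 102.6 + 74.7 = 177.3 mL

177.3


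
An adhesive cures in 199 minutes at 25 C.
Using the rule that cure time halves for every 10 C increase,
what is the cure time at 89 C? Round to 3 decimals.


Factor = 2^((89 - 25) / 10) = 84.4485
Cure time = 199 / 84.4485
= 2.356 minutes

2.356


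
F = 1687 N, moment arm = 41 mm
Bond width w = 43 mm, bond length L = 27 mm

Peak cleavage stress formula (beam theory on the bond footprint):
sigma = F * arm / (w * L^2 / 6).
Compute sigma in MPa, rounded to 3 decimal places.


sigma = (1687 * 41) / (43 * 729 / 6)
= 69167 * 6 / 31347
= 415002 / 31347
= 13.239 MPa

13.239


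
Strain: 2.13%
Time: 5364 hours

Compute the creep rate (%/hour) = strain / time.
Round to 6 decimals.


Creep rate = 2.13 / 5364
= 0.000397 %/h

0.000397


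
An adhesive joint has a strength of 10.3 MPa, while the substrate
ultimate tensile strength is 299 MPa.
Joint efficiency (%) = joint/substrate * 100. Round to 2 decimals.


Efficiency = 10.3 / 299 * 100
= 3.44%

3.44


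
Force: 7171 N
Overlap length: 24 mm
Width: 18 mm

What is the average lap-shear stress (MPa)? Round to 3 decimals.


Average shear stress = F / (overlap * width)
= 7171 / (24 * 18)
= 16.600 MPa

16.600


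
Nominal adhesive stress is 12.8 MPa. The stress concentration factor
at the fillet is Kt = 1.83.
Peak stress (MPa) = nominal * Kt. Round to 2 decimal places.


Peak = 12.8 * 1.83 = 23.42 MPa

23.42


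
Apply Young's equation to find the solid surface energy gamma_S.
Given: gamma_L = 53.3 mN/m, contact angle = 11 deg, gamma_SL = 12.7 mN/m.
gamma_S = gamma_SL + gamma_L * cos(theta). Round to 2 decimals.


theta_rad = 11 * pi/180 = 0.191986
gamma_S = 12.7 + 53.3 * cos(0.191986)
= 65.02 mN/m

65.02


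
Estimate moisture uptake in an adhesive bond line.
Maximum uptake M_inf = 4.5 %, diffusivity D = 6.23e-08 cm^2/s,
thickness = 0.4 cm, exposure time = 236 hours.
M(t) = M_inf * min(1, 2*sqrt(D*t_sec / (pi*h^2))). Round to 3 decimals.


Convert time: 236 h = 849600 s
ratio = min(1, 2*sqrt(6.23e-08*849600/(pi*0.4^2)))
= 0.649002
M(t) = 4.5 * 0.649002 = 2.921%

2.921


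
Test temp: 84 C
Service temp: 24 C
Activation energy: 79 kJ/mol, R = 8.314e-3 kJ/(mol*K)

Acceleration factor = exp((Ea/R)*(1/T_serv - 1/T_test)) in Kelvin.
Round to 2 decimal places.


AF = exp((79/0.008314)*(1/297.15 - 1/357.15))
= 215.31

215.31


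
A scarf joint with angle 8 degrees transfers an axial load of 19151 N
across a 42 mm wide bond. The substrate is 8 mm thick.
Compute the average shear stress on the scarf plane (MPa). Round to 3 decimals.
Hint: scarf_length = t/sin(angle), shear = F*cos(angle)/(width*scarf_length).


scarf_length = 8 / sin(8 deg) = 57.4824 mm
cos(8 deg) = 0.990268
shear stress = 19151 * 0.990268 / (42 * 57.4824)
= 7.855 MPa

7.855


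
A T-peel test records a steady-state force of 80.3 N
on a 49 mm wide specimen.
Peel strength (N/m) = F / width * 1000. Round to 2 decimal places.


Peel strength = 80.3 / 49 * 1000
= 1638.78 N/m

1638.78


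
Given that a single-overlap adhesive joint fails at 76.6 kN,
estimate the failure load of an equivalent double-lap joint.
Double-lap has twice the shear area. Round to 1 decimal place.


Double-lap factor = 2
Expected load = 76.6 * 2 = 153.2 kN

153.2


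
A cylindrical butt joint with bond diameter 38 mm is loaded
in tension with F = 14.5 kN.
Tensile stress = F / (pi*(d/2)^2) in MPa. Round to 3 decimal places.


Area = pi * (38/2)^2 = 1134.1149 mm^2
Stress = 14.5*1000 / 1134.1149
= 12.785 MPa

12.785


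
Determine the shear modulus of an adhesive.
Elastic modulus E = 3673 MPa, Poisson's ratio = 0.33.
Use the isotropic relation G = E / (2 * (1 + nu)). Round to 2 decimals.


G = 3673 / (2*(1+0.33)) = 3673 / 2.66
= 1380.83 MPa

1380.83


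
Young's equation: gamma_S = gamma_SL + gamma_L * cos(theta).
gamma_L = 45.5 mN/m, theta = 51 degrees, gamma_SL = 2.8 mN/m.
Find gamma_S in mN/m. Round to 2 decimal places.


cos(51 deg) = 0.629320
gamma_S = 2.8 + 45.5 * 0.629320
= 31.43 mN/m

31.43


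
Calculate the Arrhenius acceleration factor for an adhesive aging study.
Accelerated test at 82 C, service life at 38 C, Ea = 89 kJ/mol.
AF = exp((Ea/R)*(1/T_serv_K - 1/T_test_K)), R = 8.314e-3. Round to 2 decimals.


T_test = 355.15 K, T_serv = 311.15 K
Ea/R = 89 / 0.008314 = 10704.84
AF = exp(10704.84 * (1/311.15 - 1/355.15))
= 70.98

70.98


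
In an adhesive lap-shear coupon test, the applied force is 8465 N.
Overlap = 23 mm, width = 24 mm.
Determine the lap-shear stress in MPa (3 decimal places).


stress = F / (overlap * width)
= 8465 / (23 * 24)
= 15.335 MPa

15.335


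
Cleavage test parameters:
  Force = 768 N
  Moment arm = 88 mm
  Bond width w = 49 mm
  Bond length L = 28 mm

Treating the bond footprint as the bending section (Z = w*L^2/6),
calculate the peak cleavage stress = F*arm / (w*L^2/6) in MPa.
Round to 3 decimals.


M = 768 * 88 = 67584 N*mm
Z = 49 * 28^2 / 6 = 38416 / 6 mm^3
sigma = M / Z = 6 * 67584 / 38416 = 405504 / 38416
= 10.556 MPa

10.556


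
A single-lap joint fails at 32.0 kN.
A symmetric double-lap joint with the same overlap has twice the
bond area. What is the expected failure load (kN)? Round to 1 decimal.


Double-lap load = 2 * 32.0 = 64.0 kN

64.0


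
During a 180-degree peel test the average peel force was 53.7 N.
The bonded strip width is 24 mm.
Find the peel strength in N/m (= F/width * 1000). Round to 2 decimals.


Peel strength = F/width * 1000
= 53.7 / 24 * 1000
= 2237.50 N/m

2237.50


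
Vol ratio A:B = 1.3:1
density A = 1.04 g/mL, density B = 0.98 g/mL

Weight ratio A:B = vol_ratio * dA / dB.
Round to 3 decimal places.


Weight ratio = 1.3 * 1.04 / 0.98
= 1.380

1.380


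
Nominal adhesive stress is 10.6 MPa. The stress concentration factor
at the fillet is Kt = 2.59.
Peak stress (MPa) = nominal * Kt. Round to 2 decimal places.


Peak = 10.6 * 2.59 = 27.45 MPa

27.45


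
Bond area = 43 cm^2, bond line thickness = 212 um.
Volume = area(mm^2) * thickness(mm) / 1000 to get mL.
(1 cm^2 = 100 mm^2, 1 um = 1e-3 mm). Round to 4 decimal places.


area_mm2 = 43 * 100 = 4300
blt_mm = 212 * 1e-3 = 0.212
vol_mm3 = 4300 * 0.212 = 911.6
vol_mL = 911.6 / 1000 = 0.9116 mL

0.9116


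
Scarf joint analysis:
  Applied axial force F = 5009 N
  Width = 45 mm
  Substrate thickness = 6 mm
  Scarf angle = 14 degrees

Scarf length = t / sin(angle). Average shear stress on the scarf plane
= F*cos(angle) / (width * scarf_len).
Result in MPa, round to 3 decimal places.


Scarf length = 6 / sin(14 deg) = 24.8014 mm
cos(14 deg) = 0.970296
Shear = 5009 * 0.970296 / (45 * 24.8014)
= 4.355 MPa

4.355


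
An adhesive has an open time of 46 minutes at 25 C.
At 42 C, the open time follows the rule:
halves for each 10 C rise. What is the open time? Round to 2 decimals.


Factor = 2^((42-25)/10) = 3.2490
Open time = 46 / 3.2490 = 14.16 min

14.16


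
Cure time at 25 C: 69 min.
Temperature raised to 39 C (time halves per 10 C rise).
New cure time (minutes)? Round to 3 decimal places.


Acceleration factor = 2^(14/10) = 2.6390
New time = 69 / 2.6390 = 26.146 min

26.146


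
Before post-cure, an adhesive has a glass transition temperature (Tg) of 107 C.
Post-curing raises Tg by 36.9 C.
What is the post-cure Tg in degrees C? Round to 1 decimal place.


Tg_post = Tg_base + delta_Tg
= 107 + 36.9
= 143.9 C

143.9


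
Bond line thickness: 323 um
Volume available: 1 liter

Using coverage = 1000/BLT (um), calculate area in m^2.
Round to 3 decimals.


1 L = 1e6 mm^3, thickness = 323 um = 0.323 mm
Area = 1e6 / 0.323 mm^2 = (1e6 / 0.323) / 1e6 m^2 = 1000 / 323 m^2
= 3.096 m^2

3.096


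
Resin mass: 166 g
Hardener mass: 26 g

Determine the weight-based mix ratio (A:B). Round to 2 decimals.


Ratio = 166 / 26 = 6.38

6.38


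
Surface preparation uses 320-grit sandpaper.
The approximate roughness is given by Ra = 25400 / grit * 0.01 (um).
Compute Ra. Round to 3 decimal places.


Ra = 25400 / 320 * 0.01
= 254 / 320
= 0.794 um

0.794


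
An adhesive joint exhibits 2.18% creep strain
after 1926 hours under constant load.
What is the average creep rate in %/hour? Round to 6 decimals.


Creep rate = strain / time
= 2.18 / 1926
= 0.001132 %/h

0.001132


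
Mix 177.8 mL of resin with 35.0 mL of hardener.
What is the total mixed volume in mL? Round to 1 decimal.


Total = 177.8 + 35.0 = 212.8 mL

212.8


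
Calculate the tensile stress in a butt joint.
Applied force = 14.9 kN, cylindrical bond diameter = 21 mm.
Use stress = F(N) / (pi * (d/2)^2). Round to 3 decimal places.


A = pi * 10.5^2 = 346.3606 mm^2
sigma = 14900.0 / 346.3606 = 43.019 MPa

43.019


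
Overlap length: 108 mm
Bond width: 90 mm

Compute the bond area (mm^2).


Bond area = 108 * 90 = 9720 mm^2

9720


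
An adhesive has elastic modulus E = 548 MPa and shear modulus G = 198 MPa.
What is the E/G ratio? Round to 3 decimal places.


E/G = 548 / 198 = 2.768

2.768


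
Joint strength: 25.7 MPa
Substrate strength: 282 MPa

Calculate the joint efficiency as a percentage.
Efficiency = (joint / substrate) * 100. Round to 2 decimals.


Efficiency = (25.7 / 282) * 100 = 9.11%

9.11


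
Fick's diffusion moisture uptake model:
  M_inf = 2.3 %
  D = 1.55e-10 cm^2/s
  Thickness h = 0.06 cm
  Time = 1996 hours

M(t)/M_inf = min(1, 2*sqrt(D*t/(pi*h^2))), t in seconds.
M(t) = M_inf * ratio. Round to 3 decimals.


t_sec = 1996 * 3600 = 7185600
ratio = 2*sqrt(1.55e-10*7185600/(pi*0.06^2))
= min(1, 0.627626)
= 0.627626
M(t) = 2.3 * 0.627626 = 1.444 %

1.444


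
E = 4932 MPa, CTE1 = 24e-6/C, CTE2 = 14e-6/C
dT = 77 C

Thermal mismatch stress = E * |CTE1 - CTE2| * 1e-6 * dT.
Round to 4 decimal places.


= 4932 * 10e-6 * 77
= 3.7976 MPa

3.7976


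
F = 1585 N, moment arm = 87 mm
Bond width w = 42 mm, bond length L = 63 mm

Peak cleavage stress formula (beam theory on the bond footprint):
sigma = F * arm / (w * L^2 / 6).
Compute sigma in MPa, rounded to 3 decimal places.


sigma = (1585 * 87) / (42 * 3969 / 6)
= 137895 * 6 / 166698
= 827370 / 166698
= 4.963 MPa

4.963


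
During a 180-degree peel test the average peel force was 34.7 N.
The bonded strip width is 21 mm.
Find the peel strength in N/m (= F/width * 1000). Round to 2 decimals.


Peel strength = F/width * 1000
= 34.7 / 21 * 1000
= 1652.38 N/m

1652.38


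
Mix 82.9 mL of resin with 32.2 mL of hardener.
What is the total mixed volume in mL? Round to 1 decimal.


Total = 82.9 + 32.2 = 115.1 mL

115.1


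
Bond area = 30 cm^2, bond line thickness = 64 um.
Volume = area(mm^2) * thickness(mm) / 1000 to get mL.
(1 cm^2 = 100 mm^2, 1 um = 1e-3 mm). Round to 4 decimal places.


area_mm2 = 30 * 100 = 3000
blt_mm = 64 * 1e-3 = 0.064
vol_mm3 = 3000 * 0.064 = 192.0
vol_mL = 192.0 / 1000 = 0.1920 mL

0.1920


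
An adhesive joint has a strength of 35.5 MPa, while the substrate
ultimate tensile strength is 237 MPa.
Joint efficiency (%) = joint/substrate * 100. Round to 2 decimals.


Efficiency = 35.5 / 237 * 100
= 14.98%

14.98


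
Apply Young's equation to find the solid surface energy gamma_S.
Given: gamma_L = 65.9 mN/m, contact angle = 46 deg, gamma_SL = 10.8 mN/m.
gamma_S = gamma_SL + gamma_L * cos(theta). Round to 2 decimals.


theta_rad = 46 * pi/180 = 0.802851
gamma_S = 10.8 + 65.9 * cos(0.802851)
= 56.58 mN/m

56.58


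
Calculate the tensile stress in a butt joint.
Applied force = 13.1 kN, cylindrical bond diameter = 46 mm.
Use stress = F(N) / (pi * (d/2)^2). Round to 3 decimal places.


A = pi * 23.0^2 = 1661.9025 mm^2
sigma = 13100.0 / 1661.9025 = 7.883 MPa

7.883


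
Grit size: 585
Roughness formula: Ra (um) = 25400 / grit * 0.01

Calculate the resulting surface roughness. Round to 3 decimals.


Ra = 25400 / 585 * 0.01
= 0.434 um

0.434


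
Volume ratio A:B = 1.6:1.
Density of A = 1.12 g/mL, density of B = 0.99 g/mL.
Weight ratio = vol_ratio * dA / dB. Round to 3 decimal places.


Wt ratio = 1.6 * 1.12 / 0.99
= 1.810

1.810


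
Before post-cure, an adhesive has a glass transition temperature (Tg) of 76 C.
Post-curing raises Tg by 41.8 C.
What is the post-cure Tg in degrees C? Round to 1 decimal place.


Tg_post = Tg_base + delta_Tg
= 76 + 41.8
= 117.8 C

117.8


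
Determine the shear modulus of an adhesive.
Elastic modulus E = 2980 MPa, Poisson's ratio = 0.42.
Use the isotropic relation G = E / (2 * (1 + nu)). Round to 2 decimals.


G = 2980 / (2*(1+0.42)) = 2980 / 2.84
= 1049.30 MPa

1049.30


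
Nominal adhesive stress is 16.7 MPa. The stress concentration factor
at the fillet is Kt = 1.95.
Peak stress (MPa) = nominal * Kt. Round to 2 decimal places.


Peak = 16.7 * 1.95 = 32.57 MPa

32.57


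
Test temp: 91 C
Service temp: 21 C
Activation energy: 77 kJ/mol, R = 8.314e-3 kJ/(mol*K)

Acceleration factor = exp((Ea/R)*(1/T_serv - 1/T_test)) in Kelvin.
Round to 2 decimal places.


AF = exp((77/0.008314)*(1/294.15 - 1/364.15))
= 425.14

425.14


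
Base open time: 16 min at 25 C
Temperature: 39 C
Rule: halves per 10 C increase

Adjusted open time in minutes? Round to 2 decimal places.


Acceleration = 2^((39-25)/10) = 2.6390
Open time = 16 / 2.6390 = 6.06 min

6.06


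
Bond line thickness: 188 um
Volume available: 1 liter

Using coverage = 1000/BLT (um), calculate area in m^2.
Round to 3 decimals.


1 L = 1e6 mm^3, thickness = 188 um = 0.188 mm
Area = 1e6 / 0.188 mm^2 = (1e6 / 0.188) / 1e6 m^2 = 1000 / 188 m^2
= 5.319 m^2

5.319


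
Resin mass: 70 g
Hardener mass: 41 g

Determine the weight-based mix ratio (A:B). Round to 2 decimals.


Ratio = 70 / 41 = 1.71

1.71


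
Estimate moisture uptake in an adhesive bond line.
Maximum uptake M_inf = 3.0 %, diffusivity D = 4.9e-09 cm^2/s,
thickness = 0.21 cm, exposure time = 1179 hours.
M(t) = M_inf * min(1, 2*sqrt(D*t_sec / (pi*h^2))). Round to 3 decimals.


Convert time: 1179 h = 4244400 s
ratio = min(1, 2*sqrt(4.9e-09*4244400/(pi*0.21^2)))
= 0.774893
M(t) = 3.0 * 0.774893 = 2.325%

2.325


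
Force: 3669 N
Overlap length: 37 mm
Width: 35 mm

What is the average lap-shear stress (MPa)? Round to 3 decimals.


Average shear stress = F / (overlap * width)
= 3669 / (37 * 35)
= 2.833 MPa

2.833


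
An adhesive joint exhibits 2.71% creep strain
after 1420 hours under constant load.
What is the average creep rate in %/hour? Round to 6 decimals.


Creep rate = strain / time
= 2.71 / 1420
= 0.001908 %/h

0.001908


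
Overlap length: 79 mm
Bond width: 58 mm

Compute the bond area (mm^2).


Bond area = 79 * 58 = 4582 mm^2

4582


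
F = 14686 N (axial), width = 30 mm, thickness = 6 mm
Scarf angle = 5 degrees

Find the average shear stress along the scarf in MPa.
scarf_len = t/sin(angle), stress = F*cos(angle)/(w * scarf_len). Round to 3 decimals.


scarf_len = 6/sin(5 deg) = 68.8423
cos(5 deg) = 0.996195
stress = 14686*0.996195/(30*68.8423) = 7.084 MPa

7.084


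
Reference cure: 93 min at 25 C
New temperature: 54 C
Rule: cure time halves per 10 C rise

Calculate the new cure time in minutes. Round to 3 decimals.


factor = 2^((54-25)/10) = 7.4643
t_new = 93 / 7.4643 = 12.459 min

12.459


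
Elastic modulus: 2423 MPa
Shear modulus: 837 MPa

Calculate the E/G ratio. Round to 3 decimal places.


E / G = 2423 / 837 = 2.895

2.895


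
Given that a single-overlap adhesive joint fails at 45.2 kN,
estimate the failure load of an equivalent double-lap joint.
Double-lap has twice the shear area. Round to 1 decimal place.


Double-lap factor = 2
Expected load = 45.2 * 2 = 90.4 kN

90.4


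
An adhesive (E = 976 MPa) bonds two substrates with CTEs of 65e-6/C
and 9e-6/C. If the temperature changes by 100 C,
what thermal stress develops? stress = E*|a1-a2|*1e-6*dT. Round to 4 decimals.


Stress = 976 * |65 - 9| * 1e-6 * 100
= 5.4656 MPa

5.4656


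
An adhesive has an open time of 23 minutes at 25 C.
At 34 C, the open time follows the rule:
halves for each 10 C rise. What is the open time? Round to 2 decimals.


Factor = 2^((34-25)/10) = 1.8661
Open time = 23 / 1.8661 = 12.33 min

12.33


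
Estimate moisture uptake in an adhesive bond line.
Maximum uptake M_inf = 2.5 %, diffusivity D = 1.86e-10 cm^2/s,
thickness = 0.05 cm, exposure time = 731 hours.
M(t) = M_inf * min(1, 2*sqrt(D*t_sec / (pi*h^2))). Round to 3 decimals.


Convert time: 731 h = 2631600 s
ratio = min(1, 2*sqrt(1.86e-10*2631600/(pi*0.05^2)))
= 0.499288
M(t) = 2.5 * 0.499288 = 1.248%

1.248


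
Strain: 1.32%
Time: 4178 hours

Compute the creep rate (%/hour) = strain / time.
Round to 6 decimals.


Creep rate = 1.32 / 4178
= 0.000316 %/h

0.000316


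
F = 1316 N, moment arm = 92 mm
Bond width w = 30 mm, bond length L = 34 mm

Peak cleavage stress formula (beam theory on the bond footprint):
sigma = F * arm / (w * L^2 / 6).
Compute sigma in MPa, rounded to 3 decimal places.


sigma = (1316 * 92) / (30 * 1156 / 6)
= 121072 * 6 / 34680
= 726432 / 34680
= 20.947 MPa

20.947


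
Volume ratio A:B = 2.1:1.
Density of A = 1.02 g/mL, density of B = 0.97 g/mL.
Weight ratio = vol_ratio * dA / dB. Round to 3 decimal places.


Wt ratio = 2.1 * 1.02 / 0.97
= 2.208

2.208


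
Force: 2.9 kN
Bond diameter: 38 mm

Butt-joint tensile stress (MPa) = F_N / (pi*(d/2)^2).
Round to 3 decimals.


F_N = 2.9 * 1000 = 2900.0 N
A = pi*(19.0)^2 = 1134.1149 mm^2
stress = 2900.0 / 1134.1149 = 2.557 MPa

2.557


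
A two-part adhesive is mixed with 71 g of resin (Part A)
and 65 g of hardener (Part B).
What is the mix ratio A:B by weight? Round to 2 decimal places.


Mix ratio = mass_A / mass_B
= 71 / 65
= 1.09

1.09


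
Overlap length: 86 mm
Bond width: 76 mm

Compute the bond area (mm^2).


Bond area = 86 * 76 = 6536 mm^2

6536


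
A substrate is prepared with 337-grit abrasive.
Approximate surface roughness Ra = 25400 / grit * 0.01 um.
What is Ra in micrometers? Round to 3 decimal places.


Ra = 25400 / 337 * 0.01 = 0.754 um

0.754


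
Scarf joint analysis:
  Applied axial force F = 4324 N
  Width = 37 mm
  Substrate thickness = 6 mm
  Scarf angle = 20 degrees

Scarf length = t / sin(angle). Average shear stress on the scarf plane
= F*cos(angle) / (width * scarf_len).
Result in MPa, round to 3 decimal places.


Scarf length = 6 / sin(20 deg) = 17.5428 mm
cos(20 deg) = 0.939693
Shear = 4324 * 0.939693 / (37 * 17.5428)
= 6.260 MPa

6.260


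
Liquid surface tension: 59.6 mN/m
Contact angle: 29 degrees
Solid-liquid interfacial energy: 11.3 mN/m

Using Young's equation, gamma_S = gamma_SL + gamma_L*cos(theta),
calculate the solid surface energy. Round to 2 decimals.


gamma_S = 11.3 + 59.6 * cos(29)
= 63.43 mN/m

63.43


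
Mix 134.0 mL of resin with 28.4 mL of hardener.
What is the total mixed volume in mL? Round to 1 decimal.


Total = 134.0 + 28.4 = 162.4 mL

162.4


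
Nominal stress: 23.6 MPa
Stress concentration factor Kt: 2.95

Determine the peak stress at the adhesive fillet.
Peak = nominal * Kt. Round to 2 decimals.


Peak stress = 23.6 * 2.95
= 69.62 MPa

69.62


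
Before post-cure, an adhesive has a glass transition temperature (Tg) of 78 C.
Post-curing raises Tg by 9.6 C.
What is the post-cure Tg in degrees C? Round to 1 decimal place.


Tg_post = Tg_base + delta_Tg
= 78 + 9.6
= 87.6 C

87.6


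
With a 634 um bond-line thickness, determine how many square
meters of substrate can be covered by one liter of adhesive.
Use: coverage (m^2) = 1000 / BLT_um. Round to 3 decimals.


Coverage = 1000 / 634 = 1.577 m^2

1.577


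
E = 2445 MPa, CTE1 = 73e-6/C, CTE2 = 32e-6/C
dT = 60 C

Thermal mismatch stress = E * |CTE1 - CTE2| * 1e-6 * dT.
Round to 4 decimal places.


= 2445 * 41e-6 * 60
= 6.0147 MPa

6.0147


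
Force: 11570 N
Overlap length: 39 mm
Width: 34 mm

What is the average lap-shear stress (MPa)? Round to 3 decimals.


Average shear stress = F / (overlap * width)
= 11570 / (39 * 34)
= 8.725 MPa

8.725


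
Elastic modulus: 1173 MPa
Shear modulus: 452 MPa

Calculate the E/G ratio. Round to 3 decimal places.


E / G = 1173 / 452 = 2.595

2.595


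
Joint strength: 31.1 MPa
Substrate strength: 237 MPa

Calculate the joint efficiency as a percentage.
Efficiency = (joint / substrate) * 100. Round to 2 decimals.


Efficiency = (31.1 / 237) * 100 = 13.12%

13.12


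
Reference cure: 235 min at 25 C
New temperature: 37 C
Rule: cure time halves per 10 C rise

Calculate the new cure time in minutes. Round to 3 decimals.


factor = 2^((37-25)/10) = 2.2974
t_new = 235 / 2.2974 = 102.290 min

102.290


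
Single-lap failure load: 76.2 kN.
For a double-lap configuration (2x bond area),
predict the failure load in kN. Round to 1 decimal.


Failure load = 76.2 * 2 = 152.4 kN

152.4


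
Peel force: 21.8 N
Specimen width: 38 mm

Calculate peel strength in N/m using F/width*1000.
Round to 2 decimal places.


Peel strength = 21.8 / 38 * 1000 = 573.68 N/m

573.68
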